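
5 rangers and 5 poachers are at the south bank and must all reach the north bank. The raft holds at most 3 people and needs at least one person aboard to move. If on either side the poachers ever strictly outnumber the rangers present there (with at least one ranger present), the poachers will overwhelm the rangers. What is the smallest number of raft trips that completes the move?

11

Counting alone: each trip to the north bank takes at most 3 across and each return brings at least 1 back, so after t trips out (and t−1 returns) at most 3t − (t−1) of the 10 are across; that first reaches 10 at t = 5, so at least 9 crossings are needed.
The safety rule pushes this higher. Following every safe sequence of crossings, the most of the 10 that can be at the north bank as the raft arrives there on crossing 9 is 9 — never all 10.
So no plan with fewer than 11 crossings exists, and this one achieves 11:
1. 2 poachers → the north bank.  (the south bank: 5R 3P; the north bank: 0R 2P)
2. 1 poacher ← the south bank.  (the south bank: 5R 4P; the north bank: 0R 1P)
3. 3 poachers → the north bank.  (the south bank: 5R 1P; the north bank: 0R 4P)
4. 1 poacher ← the south bank.  (the south bank: 5R 2P; the north bank: 0R 3P)
5. 3 rangers → the north bank.  (the south bank: 2R 2P; the north bank: 3R 3P)
6. 1 ranger and 1 poacher ← the south bank.  (the south bank: 3R 3P; the north bank: 2R 2P)
7. 3 rangers → the north bank.  (the south bank: 0R 3P; the north bank: 5R 2P)
8. 1 poacher ← the south bank.  (the south bank: 0R 4P; the north bank: 5R 1P)
9. 2 poachers → the north bank.  (the south bank: 0R 2P; the north bank: 5R 3P)
10. 1 poacher ← the south bank.  (the south bank: 0R 3P; the north bank: 5R 2P)
11. 3 poachers → the north bank.  (the south bank: 0R 0P; the north bank: 5R 5P)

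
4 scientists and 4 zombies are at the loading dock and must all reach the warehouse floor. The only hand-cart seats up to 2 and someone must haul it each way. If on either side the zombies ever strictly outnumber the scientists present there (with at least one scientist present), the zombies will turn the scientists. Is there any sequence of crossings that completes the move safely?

No

Following every safe sequence of crossings from the start, the most of the 8 that can be at the warehouse floor as the hand-cart arrives there on crossings 1, 3, 5 is 2, 3, 4 respectively; the best ever achieved is 4 of 8.
From crossing 7 on, no configuration arises that was not already reachable earlier: only 11 distinct safe configurations (who is on which side, and where the hand-cart is) can ever be reached, none of them has everyone across, and every continuation just revisits them. They are: 0 scientists + 0 zombies across (hand-cart back at the start); 0 scientists + 1 zombie across (hand-cart there); 0 scientists + 1 zombie across (hand-cart back at the start); 0 scientists + 2 zombies across (hand-cart there); 0 scientists + 2 zombies across (hand-cart back at the start); 0 scientists + 3 zombies across (hand-cart there); 0 scientists + 3 zombies across (hand-cart back at the start); 0 scientists + 4 zombies across (hand-cart there); 1 scientist + 1 zombie across (hand-cart there); 1 scientist + 1 zombie across (hand-cart back at the start); 2 scientists + 2 zombies across (hand-cart there). So no valid plan exists.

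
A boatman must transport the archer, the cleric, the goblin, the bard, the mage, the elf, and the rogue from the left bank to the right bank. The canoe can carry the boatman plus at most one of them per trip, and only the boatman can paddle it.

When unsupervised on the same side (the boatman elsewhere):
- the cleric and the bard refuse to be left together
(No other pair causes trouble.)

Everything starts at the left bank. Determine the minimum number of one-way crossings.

13

Counting alone: the boatman can take at most 1 across per trip to the right bank, so moving all 7 needs at least 7 loaded trips out, with a return between consecutive ones — at least 13 crossings.
The plan below uses exactly 13 crossings, so it is optimal:
1. Boatman goes to the right bank with the cleric.  [the left bank: the archer, the bard, the elf, the goblin, the mage, the rogue | the right bank: the cleric]
2. Boatman goes back to the left bank alone.  [the left bank: the archer, the bard, the elf, the goblin, the mage, the rogue | the right bank: the cleric]
3. Boatman goes to the right bank with the archer.  [the left bank: the bard, the elf, the goblin, the mage, the rogue | the right bank: the archer, the cleric]
4. Boatman goes back to the left bank alone.  [the left bank: the bard, the elf, the goblin, the mage, the rogue | the right bank: the archer, the cleric]
5. Boatman goes to the right bank with the goblin.  [the left bank: the bard, the elf, the mage, the rogue | the right bank: the archer, the cleric, the goblin]
6. Boatman goes back to the left bank alone.  [the left bank: the bard, the elf, the mage, the rogue | the right bank: the archer, the cleric, the goblin]
7. Boatman goes to the right bank with the mage.  [the left bank: the bard, the elf, the rogue | the right bank: the archer, the cleric, the goblin, the mage]
8. Boatman goes back to the left bank alone.  [the left bank: the bard, the elf, the rogue | the right bank: the archer, the cleric, the goblin, the mage]
9. Boatman goes to the right bank with the elf.  [the left bank: the bard, the rogue | the right bank: the archer, the cleric, the elf, the goblin, the mage]
10. Boatman goes back to the left bank alone.  [the left bank: the bard, the rogue | the right bank: the archer, the cleric, the elf, the goblin, the mage]
11. Boatman goes to the right bank with the rogue.  [the left bank: the bard | the right bank: the archer, the cleric, the elf, the goblin, the mage, the rogue]
12. Boatman goes back to the left bank alone.  [the left bank: the bard | the right bank: the archer, the cleric, the elf, the goblin, the mage, the rogue]
13. Boatman goes to the right bank with the bard.  [the left bank: — | the right bank: the archer, the bard, the cleric, the elf, the goblin, the mage, the rogue]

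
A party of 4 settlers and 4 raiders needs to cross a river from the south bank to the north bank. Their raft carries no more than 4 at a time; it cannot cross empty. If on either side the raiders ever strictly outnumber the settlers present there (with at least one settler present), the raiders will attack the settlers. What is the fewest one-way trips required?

5

Counting alone: each trip to the north bank takes at most 4 across and each return brings at least 1 back, so after t trips out (and t−1 returns) at most 4t − (t−1) of the 8 are across; that first reaches 8 at t = 3, so at least 5 crossings are needed.
The plan below uses exactly 5 crossings, so it is optimal:
1. 2 raiders → the north bank.  (the south bank: 4S 2R; the north bank: 0S 2R)
2. 1 raider ← the south bank.  (the south bank: 4S 3R; the north bank: 0S 1R)
3. 4 settlers → the north bank.  (the south bank: 0S 3R; the north bank: 4S 1R)
4. 1 raider ← the south bank.  (the south bank: 0S 4R; the north bank: 4S 0R)
5. 4 raiders → the north bank.  (the south bank: 0S 0R; the north bank: 4S 4R)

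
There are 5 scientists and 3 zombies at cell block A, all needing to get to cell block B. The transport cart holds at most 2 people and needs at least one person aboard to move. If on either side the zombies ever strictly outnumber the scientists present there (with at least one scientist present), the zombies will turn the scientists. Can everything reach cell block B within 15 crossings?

Yes — this plan uses 13 crossings (≤ 15):
1. 2 zombies → cell block B.  (cell block A: 5S 1Z; cell block B: 0S 2Z)
2. 1 zombie ← cell block A.  (cell block A: 5S 2Z; cell block B: 0S 1Z)
3. 2 zombies → cell block B.  (cell block A: 5S 0Z; cell block B: 0S 3Z)
4. 1 zombie ← cell block A.  (cell block A: 5S 1Z; cell block B: 0S 2Z)
5. 2 scientists → cell block B.  (cell block A: 3S 1Z; cell block B: 2S 2Z)
6. 1 zombie ← cell block A.  (cell block A: 3S 2Z; cell block B: 2S 1Z)
7. 1 scientist and 1 zombie → cell block B.  (cell block A: 2S 1Z; cell block B: 3S 2Z)
8. 1 zombie ← cell block A.  (cell block A: 2S 2Z; cell block B: 3S 1Z)
9. 2 zombies → cell block B.  (cell block A: 2S 0Z; cell block B: 3S 3Z)
10. 1 zombie ← cell block A.  (cell block A: 2S 1Z; cell block B: 3S 2Z)
11. 1 scientist and 1 zombie → cell block B.  (cell block A: 1S 0Z; cell block B: 4S 3Z)
12. 1 zombie ← cell block A.  (cell block A: 1S 1Z; cell block B: 4S 2Z)
13. 1 scientist and 1 zombie → cell block B.  (cell block A: 0S 0Z; cell block B: 5S 3Z)

Yes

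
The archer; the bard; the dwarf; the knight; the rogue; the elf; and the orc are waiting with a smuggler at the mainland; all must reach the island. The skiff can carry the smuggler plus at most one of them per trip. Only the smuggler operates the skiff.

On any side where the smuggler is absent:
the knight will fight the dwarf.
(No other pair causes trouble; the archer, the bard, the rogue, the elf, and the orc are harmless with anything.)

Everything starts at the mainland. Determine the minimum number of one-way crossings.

13

Counting alone: the smuggler can take at most 1 across per trip to the island, so moving all 7 needs at least 7 loaded trips out, with a return between consecutive ones — at least 13 crossings.
The plan below uses exactly 13 crossings, so it is optimal:
1. Smuggler goes to the island with the dwarf.
2. Smuggler goes back to the mainland alone.
3. Smuggler goes to the island with the archer.
4. Smuggler goes back to the mainland alone.
5. Smuggler goes to the island with the bard.
6. Smuggler goes back to the mainland alone.
7. Smuggler goes to the island with the rogue.
8. Smuggler goes back to the mainland alone.
9. Smuggler goes to the island with the elf.
10. Smuggler goes back to the mainland alone.
11. Smuggler goes to the island with the orc.
12. Smuggler goes back to the mainland alone.
13. Smuggler goes to the island with the knight.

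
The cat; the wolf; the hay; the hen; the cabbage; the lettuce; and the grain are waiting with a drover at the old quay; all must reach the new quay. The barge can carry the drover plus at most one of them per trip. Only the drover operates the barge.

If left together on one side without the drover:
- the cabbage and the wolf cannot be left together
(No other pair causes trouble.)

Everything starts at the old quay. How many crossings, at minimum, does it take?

13

Counting alone: the drover can take at most 1 across per trip to the new quay, so moving all 7 needs at least 7 loaded trips out, with a return between consecutive ones — at least 13 crossings.
The plan below uses exactly 13 crossings, so it is optimal:
1. Drover goes to the new quay with the wolf.
2. Drover goes back to the old quay alone.
3. Drover goes to the new quay with the cat.
4. Drover goes back to the old quay alone.
5. Drover goes to the new quay with the hay.
6. Drover goes back to the old quay alone.
7. Drover goes to the new quay with the hen.
8. Drover goes back to the old quay alone.
9. Drover goes to the new quay with the lettuce.
10. Drover goes back to the old quay alone.
11. Drover goes to the new quay with the grain.
12. Drover goes back to the old quay alone.
13. Drover goes to the new quay with the cabbage.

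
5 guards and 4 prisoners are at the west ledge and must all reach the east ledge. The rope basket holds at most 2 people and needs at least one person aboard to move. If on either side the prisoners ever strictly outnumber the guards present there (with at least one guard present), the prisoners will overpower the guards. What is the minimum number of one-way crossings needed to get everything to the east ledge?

15

Counting alone: each trip to the east ledge takes at most 2 across and each return brings at least 1 back, so after t trips out (and t−1 returns) at most 2t − (t−1) of the 9 are across; that first reaches 9 at t = 8, so at least 15 crossings are needed.
The plan below uses exactly 15 crossings, so it is optimal:
1. 2 prisoners → the east ledge.  (the west ledge: 5G 2P; the east ledge: 0G 2P)
2. 1 prisoner ← the west ledge.  (the west ledge: 5G 3P; the east ledge: 0G 1P)
3. 2 prisoners → the east ledge.  (the west ledge: 5G 1P; the east ledge: 0G 3P)
4. 1 prisoner ← the west ledge.  (the west ledge: 5G 2P; the east ledge: 0G 2P)
5. 2 guards → the east ledge.  (the west ledge: 3G 2P; the east ledge: 2G 2P)
6. 1 prisoner ← the west ledge.  (the west ledge: 3G 3P; the east ledge: 2G 1P)
7. 1 guard and 1 prisoner → the east ledge.  (the west ledge: 2G 2P; the east ledge: 3G 2P)
8. 1 guard ← the west ledge.  (the west ledge: 3G 2P; the east ledge: 2G 2P)
9. 1 guard and 1 prisoner → the east ledge.  (the west ledge: 2G 1P; the east ledge: 3G 3P)
10. 1 prisoner ← the west ledge.  (the west ledge: 2G 2P; the east ledge: 3G 2P)
11. 1 guard and 1 prisoner → the east ledge.  (the west ledge: 1G 1P; the east ledge: 4G 3P)
12. 1 guard ← the west ledge.  (the west ledge: 2G 1P; the east ledge: 3G 3P)
13. 1 guard and 1 prisoner → the east ledge.  (the west ledge: 1G 0P; the east ledge: 4G 4P)
14. 1 prisoner ← the west ledge.  (the west ledge: 1G 1P; the east ledge: 4G 3P)
15. 1 guard and 1 prisoner → the east ledge.  (the west ledge: 0G 0P; the east ledge: 5G 4P)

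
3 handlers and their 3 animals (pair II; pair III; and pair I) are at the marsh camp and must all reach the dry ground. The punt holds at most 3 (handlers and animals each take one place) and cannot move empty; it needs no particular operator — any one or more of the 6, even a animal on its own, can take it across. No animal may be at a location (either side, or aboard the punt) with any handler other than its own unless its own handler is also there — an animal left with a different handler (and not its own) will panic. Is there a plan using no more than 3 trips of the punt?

No

Counting alone: each trip to the dry ground takes at most 3 across and each return brings at least 1 back, so after t trips out (and t−1 returns) at most 3t − (t−1) of the 6 are across; that first reaches 6 at t = 3, so at least 5 crossings are needed.
Since 3 < 5, 3 crossings cannot be enough. (The shortest complete plan in fact takes 5:)
1. animal II and handler II cross → the dry ground.
2. handler II crosses ← the marsh camp.
3. handler I, handler II, and handler III cross → the dry ground.
4. animal II crosses ← the marsh camp.
5. animal I, animal II, and animal III cross → the dry ground.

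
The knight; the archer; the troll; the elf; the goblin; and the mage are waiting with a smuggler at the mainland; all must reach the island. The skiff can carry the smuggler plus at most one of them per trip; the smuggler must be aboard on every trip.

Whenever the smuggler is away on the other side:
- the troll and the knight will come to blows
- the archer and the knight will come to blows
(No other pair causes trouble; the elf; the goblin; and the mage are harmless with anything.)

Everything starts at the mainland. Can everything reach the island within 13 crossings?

Yes — this plan uses 13 crossings (≤ 13):
1. Smuggler goes to the island with the knight.
2. Smuggler goes back to the mainland alone.
3. Smuggler goes to the island with the archer.
4. Smuggler goes back to the mainland with the knight.
5. Smuggler goes to the island with the troll.
6. Smuggler goes back to the mainland alone.
7. Smuggler goes to the island with the elf.
8. Smuggler goes back to the mainland alone.
9. Smuggler goes to the island with the goblin.
10. Smuggler goes back to the mainland alone.
11. Smuggler goes to the island with the mage.
12. Smuggler goes back to the mainland alone.
13. Smuggler goes to the island with the knight.

Yes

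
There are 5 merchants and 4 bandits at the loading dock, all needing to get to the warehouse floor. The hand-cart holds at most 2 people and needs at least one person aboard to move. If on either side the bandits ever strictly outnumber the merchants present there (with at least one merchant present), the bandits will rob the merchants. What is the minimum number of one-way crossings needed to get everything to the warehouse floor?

Counting alone: each trip to the warehouse floor takes at most 2 across and each return brings at least 1 back, so after t trips out (and t−1 returns) at most 2t − (t−1) of the 9 are across; that first reaches 9 at t = 8, so at least 15 crossings are needed.
The plan below uses exactly 15 crossings, so it is optimal:
1. 2 bandits → the warehouse floor.  (the loading dock: 5M 2B; the warehouse floor: 0M 2B)
2. 1 bandit ← the loading dock.  (the loading dock: 5M 3B; the warehouse floor: 0M 1B)
3. 2 bandits → the warehouse floor.  (the loading dock: 5M 1B; the warehouse floor: 0M 3B)
4. 1 bandit ← the loading dock.  (the loading dock: 5M 2B; the warehouse floor: 0M 2B)
5. 2 merchants → the warehouse floor.  (the loading dock: 3M 2B; the warehouse floor: 2M 2B)
6. 1 bandit ← the loading dock.  (the loading dock: 3M 3B; the warehouse floor: 2M 1B)
7. 1 merchant and 1 bandit → the warehouse floor.  (the loading dock: 2M 2B; the warehouse floor: 3M 2B)
8. 1 merchant ← the loading dock.  (the loading dock: 3M 2B; the warehouse floor: 2M 2B)
9. 1 merchant and 1 bandit → the warehouse floor.  (the loading dock: 2M 1B; the warehouse floor: 3M 3B)
10. 1 bandit ← the loading dock.  (the loading dock: 2M 2B; the warehouse floor: 3M 2B)
11. 1 merchant and 1 bandit → the warehouse floor.  (the loading dock: 1M 1B; the warehouse floor: 4M 3B)
12. 1 merchant ← the loading dock.  (the loading dock: 2M 1B; the warehouse floor: 3M 3B)
13. 1 merchant and 1 bandit → the warehouse floor.  (the loading dock: 1M 0B; the warehouse floor: 4M 4B)
14. 1 bandit ← the loading dock.  (the loading dock: 1M 1B; the warehouse floor: 4M 3B)
15. 1 merchant and 1 bandit → the warehouse floor.  (the loading dock: 0M 0B; the warehouse floor: 5M 4B)

15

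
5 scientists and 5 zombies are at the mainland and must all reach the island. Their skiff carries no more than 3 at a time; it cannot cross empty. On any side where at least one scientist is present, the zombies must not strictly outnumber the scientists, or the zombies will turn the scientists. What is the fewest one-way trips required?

11

Counting alone: each trip to the island takes at most 3 across and each return brings at least 1 back, so after t trips out (and t−1 returns) at most 3t − (t−1) of the 10 are across; that first reaches 10 at t = 5, so at least 9 crossings are needed.
The safety rule pushes this higher. Following every safe sequence of crossings, the most of the 10 that can be at the island as the skiff arrives there on crossing 9 is 9 — never all 10.
So no plan with fewer than 11 crossings exists, and this one achieves 11:
1. 2 zombies → the island.  (the mainland: 5S 3Z; the island: 0S 2Z)
2. 1 zombie ← the mainland.  (the mainland: 5S 4Z; the island: 0S 1Z)
3. 3 zombies → the island.  (the mainland: 5S 1Z; the island: 0S 4Z)
4. 1 zombie ← the mainland.  (the mainland: 5S 2Z; the island: 0S 3Z)
5. 3 scientists → the island.  (the mainland: 2S 2Z; the island: 3S 3Z)
6. 1 scientist and 1 zombie ← the mainland.  (the mainland: 3S 3Z; the island: 2S 2Z)
7. 3 scientists → the island.  (the mainland: 0S 3Z; the island: 5S 2Z)
8. 1 zombie ← the mainland.  (the mainland: 0S 4Z; the island: 5S 1Z)
9. 2 zombies → the island.  (the mainland: 0S 2Z; the island: 5S 3Z)
10. 1 zombie ← the mainland.  (the mainland: 0S 3Z; the island: 5S 2Z)
11. 3 zombies → the island.  (the mainland: 0S 0Z; the island: 5S 5Z)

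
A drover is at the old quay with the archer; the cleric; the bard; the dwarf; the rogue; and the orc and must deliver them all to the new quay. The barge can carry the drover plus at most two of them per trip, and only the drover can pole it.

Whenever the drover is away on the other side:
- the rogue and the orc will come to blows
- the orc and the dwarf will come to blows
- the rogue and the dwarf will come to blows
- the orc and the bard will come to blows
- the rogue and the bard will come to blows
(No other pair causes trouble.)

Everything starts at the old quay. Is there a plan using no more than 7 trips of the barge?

Counting alone: the drover can take at most 2 across per trip to the new quay, so moving all 6 needs at least 3 loaded trips out, with a return between consecutive ones — at least 5 crossings.
The safety rule pushes this higher. Following every safe sequence of crossings, the most of the 6 that can be at the new quay as the barge arrives there on crossings 5, 7 is 4, 5 respectively — never all 6.
So the move cannot be finished within 7 crossings. (The shortest complete plan takes 9:)
1. Drover goes to the new quay with the orc and the rogue.
2. Drover goes back to the old quay with the rogue.
3. Drover goes to the new quay with the archer and the rogue.
4. Drover goes back to the old quay with the rogue.
5. Drover goes to the new quay with the cleric and the rogue.
6. Drover goes back to the old quay with the rogue.
7. Drover goes to the new quay with the bard and the dwarf.
8. Drover goes back to the old quay with the orc.
9. Drover goes to the new quay with the orc and the rogue.

No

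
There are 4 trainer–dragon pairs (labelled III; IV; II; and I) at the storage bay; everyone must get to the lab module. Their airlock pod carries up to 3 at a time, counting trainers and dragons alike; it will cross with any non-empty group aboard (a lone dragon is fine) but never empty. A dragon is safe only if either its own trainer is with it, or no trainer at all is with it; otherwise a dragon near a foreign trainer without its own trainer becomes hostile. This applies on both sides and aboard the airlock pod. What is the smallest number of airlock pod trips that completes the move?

9

Counting alone: each trip to the lab module takes at most 3 across and each return brings at least 1 back, so after t trips out (and t−1 returns) at most 3t − (t−1) of the 8 are across; that first reaches 8 at t = 4, so at least 7 crossings are needed.
The safety rule pushes this higher. Following every safe sequence of crossings, the most of the 8 that can be at the lab module as the airlock pod arrives there on crossing 7 is 7 — never all 8.
So no plan with fewer than 9 crossings exists, and this one achieves 9:
1. dragon III and trainer III cross → the lab module.
2. trainer III crosses ← the storage bay.
3. dragon IV, trainer III, and trainer IV cross → the lab module.
4. dragon III and trainer III cross ← the storage bay.
5. trainer I, trainer II, and trainer III cross → the lab module.
6. dragon IV crosses ← the storage bay.
7. dragon III and dragon IV cross → the lab module.
8. dragon III crosses ← the storage bay.
9. dragon I, dragon II, and dragon III cross → the lab module.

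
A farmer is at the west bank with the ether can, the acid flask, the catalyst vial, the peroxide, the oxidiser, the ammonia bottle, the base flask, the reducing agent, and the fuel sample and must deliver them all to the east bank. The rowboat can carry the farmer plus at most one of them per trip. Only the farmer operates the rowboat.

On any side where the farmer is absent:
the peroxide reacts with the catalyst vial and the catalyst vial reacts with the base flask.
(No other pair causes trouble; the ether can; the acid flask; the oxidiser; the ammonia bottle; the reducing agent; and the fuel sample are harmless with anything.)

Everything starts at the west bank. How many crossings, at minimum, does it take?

Counting alone: the farmer can take at most 1 across per trip to the east bank, so moving all 9 needs at least 9 loaded trips out, with a return between consecutive ones — at least 17 crossings.
The safety rule pushes this higher. Following every safe sequence of crossings, the most of the 9 that can be at the east bank as the rowboat arrives there on crossing 17 is 8 — never all 9.
So no plan with fewer than 19 crossings exists, and this one achieves 19:
1. Farmer goes to the east bank with the catalyst vial.
2. Farmer goes back to the west bank alone.
3. Farmer goes to the east bank with the ether can.
4. Farmer goes back to the west bank alone.
5. Farmer goes to the east bank with the acid flask.
6. Farmer goes back to the west bank alone.
7. Farmer goes to the east bank with the peroxide.
8. Farmer goes back to the west bank with the catalyst vial.
9. Farmer goes to the east bank with the base flask.
10. Farmer goes back to the west bank alone.
11. Farmer goes to the east bank with the oxidiser.
12. Farmer goes back to the west bank alone.
13. Farmer goes to the east bank with the ammonia bottle.
14. Farmer goes back to the west bank alone.
15. Farmer goes to the east bank with the reducing agent.
16. Farmer goes back to the west bank alone.
17. Farmer goes to the east bank with the fuel sample.
18. Farmer goes back to the west bank alone.
19. Farmer goes to the east bank with the catalyst vial.

19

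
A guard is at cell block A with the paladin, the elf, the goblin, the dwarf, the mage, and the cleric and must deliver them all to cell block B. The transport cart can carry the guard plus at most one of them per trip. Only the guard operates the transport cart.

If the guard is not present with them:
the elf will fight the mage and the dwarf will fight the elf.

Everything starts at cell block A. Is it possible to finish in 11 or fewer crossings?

No

Counting alone: the guard can take at most 1 across per trip to cell block B, so moving all 6 needs at least 6 loaded trips out, with a return between consecutive ones — at least 11 crossings.
The safety rule pushes this higher. Following every safe sequence of crossings, the most of the 6 that can be at cell block B as the transport cart arrives there on crossing 11 is 5 — never all 6.
So the move cannot be finished within 11 crossings. (The shortest complete plan takes 13:)
1. Guard goes to cell block B with the elf.
2. Guard goes back to cell block A alone.
3. Guard goes to cell block B with the paladin.
4. Guard goes back to cell block A alone.
5. Guard goes to cell block B with the goblin.
6. Guard goes back to cell block A alone.
7. Guard goes to cell block B with the dwarf.
8. Guard goes back to cell block A with the elf.
9. Guard goes to cell block B with the mage.
10. Guard goes back to cell block A alone.
11. Guard goes to cell block B with the cleric.
12. Guard goes back to cell block A alone.
13. Guard goes to cell block B with the elf.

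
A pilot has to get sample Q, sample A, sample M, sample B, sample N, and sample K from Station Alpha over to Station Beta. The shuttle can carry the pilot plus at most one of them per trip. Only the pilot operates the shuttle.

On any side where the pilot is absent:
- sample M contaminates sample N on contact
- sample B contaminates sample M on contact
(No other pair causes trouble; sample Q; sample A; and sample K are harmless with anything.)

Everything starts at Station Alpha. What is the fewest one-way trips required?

Counting alone: the pilot can take at most 1 across per trip to Station Beta, so moving all 6 needs at least 6 loaded trips out, with a return between consecutive ones — at least 11 crossings.
The safety rule pushes this higher. Following every safe sequence of crossings, the most of the 6 that can be at Station Beta as the shuttle arrives there on crossing 11 is 5 — never all 6.
So no plan with fewer than 13 crossings exists, and this one achieves 13:
1. Pilot goes to Station Beta with sample M.  [Station Alpha: sample A, sample B, sample K, sample N, sample Q | Station Beta: sample M]
2. Pilot goes back to Station Alpha alone.  [Station Alpha: sample A, sample B, sample K, sample N, sample Q | Station Beta: sample M]
3. Pilot goes to Station Beta with sample Q.  [Station Alpha: sample A, sample B, sample K, sample N | Station Beta: sample M, sample Q]
4. Pilot goes back to Station Alpha alone.  [Station Alpha: sample A, sample B, sample K, sample N | Station Beta: sample M, sample Q]
5. Pilot goes to Station Beta with sample A.  [Station Alpha: sample B, sample K, sample N | Station Beta: sample A, sample M, sample Q]
6. Pilot goes back to Station Alpha alone.  [Station Alpha: sample B, sample K, sample N | Station Beta: sample A, sample M, sample Q]
7. Pilot goes to Station Beta with sample B.  [Station Alpha: sample K, sample N | Station Beta: sample A, sample B, sample M, sample Q]
8. Pilot goes back to Station Alpha with sample M.  [Station Alpha: sample K, sample M, sample N | Station Beta: sample A, sample B, sample Q]
9. Pilot goes to Station Beta with sample N.  [Station Alpha: sample K, sample M | Station Beta: sample A, sample B, sample N, sample Q]
10. Pilot goes back to Station Alpha alone.  [Station Alpha: sample K, sample M | Station Beta: sample A, sample B, sample N, sample Q]
11. Pilot goes to Station Beta with sample K.  [Station Alpha: sample M | Station Beta: sample A, sample B, sample K, sample N, sample Q]
12. Pilot goes back to Station Alpha alone.  [Station Alpha: sample M | Station Beta: sample A, sample B, sample K, sample N, sample Q]
13. Pilot goes to Station Beta with sample M.  [Station Alpha: — | Station Beta: sample A, sample B, sample K, sample M, sample N, sample Q]

13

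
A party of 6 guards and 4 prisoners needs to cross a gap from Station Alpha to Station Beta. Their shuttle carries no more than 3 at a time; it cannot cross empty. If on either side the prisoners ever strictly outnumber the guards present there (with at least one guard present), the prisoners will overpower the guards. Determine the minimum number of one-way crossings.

9

Counting alone: each trip to Station Beta takes at most 3 across and each return brings at least 1 back, so after t trips out (and t−1 returns) at most 3t − (t−1) of the 10 are across; that first reaches 10 at t = 5, so at least 9 crossings are needed.
The plan below uses exactly 9 crossings, so it is optimal:
1. 2 prisoners → Station Beta.  (Station Alpha: 6G 2P; Station Beta: 0G 2P)
2. 1 prisoner ← Station Alpha.  (Station Alpha: 6G 3P; Station Beta: 0G 1P)
3. 3 prisoners → Station Beta.  (Station Alpha: 6G 0P; Station Beta: 0G 4P)
4. 1 prisoner ← Station Alpha.  (Station Alpha: 6G 1P; Station Beta: 0G 3P)
5. 3 guards → Station Beta.  (Station Alpha: 3G 1P; Station Beta: 3G 3P)
6. 1 prisoner ← Station Alpha.  (Station Alpha: 3G 2P; Station Beta: 3G 2P)
7. 1 guard and 2 prisoners → Station Beta.  (Station Alpha: 2G 0P; Station Beta: 4G 4P)
8. 1 prisoner ← Station Alpha.  (Station Alpha: 2G 1P; Station Beta: 4G 3P)
9. 2 guards and 1 prisoner → Station Beta.  (Station Alpha: 0G 0P; Station Beta: 6G 4P)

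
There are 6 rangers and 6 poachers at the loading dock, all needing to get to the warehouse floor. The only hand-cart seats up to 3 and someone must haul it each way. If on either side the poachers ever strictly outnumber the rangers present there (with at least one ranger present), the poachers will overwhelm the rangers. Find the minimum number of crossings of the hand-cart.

Following every safe sequence of crossings from the start, the most of the 12 that can be at the warehouse floor as the hand-cart arrives there on crossings 1, 3, 5 is 3, 5, 6 respectively; the best ever achieved is 6 of 12.
From crossing 7 on, no configuration arises that was not already reachable earlier: only 17 distinct safe configurations (who is on which side, and where the hand-cart is) can ever be reached, none of them has everyone across, and every continuation just revisits them. They are: 0 rangers + 0 poachers across (hand-cart back at the start); 0 rangers + 1 poacher across (hand-cart there); 0 rangers + 1 poacher across (hand-cart back at the start); 0 rangers + 2 poachers across (hand-cart there); 0 rangers + 2 poachers across (hand-cart back at the start); 0 rangers + 3 poachers across (hand-cart there); 0 rangers + 3 poachers across (hand-cart back at the start); 0 rangers + 4 poachers across (hand-cart there); 0 rangers + 4 poachers across (hand-cart back at the start); 0 rangers + 5 poachers across (hand-cart there); 0 rangers + 5 poachers across (hand-cart back at the start); 0 rangers + 6 poachers across (hand-cart there); 1 ranger + 1 poacher across (hand-cart there); 1 ranger + 1 poacher across (hand-cart back at the start); 2 rangers + 2 poachers across (hand-cart there); 2 rangers + 2 poachers across (hand-cart back at the start); 3 rangers + 3 poachers across (hand-cart there). So no valid plan exists.

impossible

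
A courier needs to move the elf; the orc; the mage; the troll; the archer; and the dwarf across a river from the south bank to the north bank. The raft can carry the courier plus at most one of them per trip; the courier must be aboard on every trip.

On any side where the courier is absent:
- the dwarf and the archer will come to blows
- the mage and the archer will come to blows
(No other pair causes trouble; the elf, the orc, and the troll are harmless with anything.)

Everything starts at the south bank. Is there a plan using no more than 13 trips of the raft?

Yes — this plan uses 13 crossings (≤ 13):
1. Courier goes to the north bank with the archer.
2. Courier goes back to the south bank alone.
3. Courier goes to the north bank with the elf.
4. Courier goes back to the south bank alone.
5. Courier goes to the north bank with the orc.
6. Courier goes back to the south bank alone.
7. Courier goes to the north bank with the mage.
8. Courier goes back to the south bank with the archer.
9. Courier goes to the north bank with the dwarf.
10. Courier goes back to the south bank alone.
11. Courier goes to the north bank with the troll.
12. Courier goes back to the south bank alone.
13. Courier goes to the north bank with the archer.

Yes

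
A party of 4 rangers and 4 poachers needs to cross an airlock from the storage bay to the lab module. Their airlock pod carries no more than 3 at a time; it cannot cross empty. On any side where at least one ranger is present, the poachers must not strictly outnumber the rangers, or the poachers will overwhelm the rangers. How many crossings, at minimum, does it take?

9

Counting alone: each trip to the lab module takes at most 3 across and each return brings at least 1 back, so after t trips out (and t−1 returns) at most 3t − (t−1) of the 8 are across; that first reaches 8 at t = 4, so at least 7 crossings are needed.
The safety rule pushes this higher. Following every safe sequence of crossings, the most of the 8 that can be at the lab module as the airlock pod arrives there on crossing 7 is 7 — never all 8.
So no plan with fewer than 9 crossings exists, and this one achieves 9:
1. 2 poachers → the lab module.  (the storage bay: 4R 2P; the lab module: 0R 2P)
2. 1 poacher ← the storage bay.  (the storage bay: 4R 3P; the lab module: 0R 1P)
3. 3 poachers → the lab module.  (the storage bay: 4R 0P; the lab module: 0R 4P)
4. 1 poacher ← the storage bay.  (the storage bay: 4R 1P; the lab module: 0R 3P)
5. 3 rangers → the lab module.  (the storage bay: 1R 1P; the lab module: 3R 3P)
6. 1 ranger and 1 poacher ← the storage bay.  (the storage bay: 2R 2P; the lab module: 2R 2P)
7. 2 rangers → the lab module.  (the storage bay: 0R 2P; the lab module: 4R 2P)
8. 1 poacher ← the storage bay.  (the storage bay: 0R 3P; the lab module: 4R 1P)
9. 3 poachers → the lab module.  (the storage bay: 0R 0P; the lab module: 4R 4P)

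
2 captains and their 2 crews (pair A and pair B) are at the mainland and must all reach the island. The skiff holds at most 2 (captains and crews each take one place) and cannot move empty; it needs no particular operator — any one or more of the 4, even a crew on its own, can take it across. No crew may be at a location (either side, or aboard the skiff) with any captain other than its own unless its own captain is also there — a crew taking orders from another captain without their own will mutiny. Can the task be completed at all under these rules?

Yes

1. captain A and crew A cross → the island.
2. captain A crosses ← the mainland.
3. captain A and captain B cross → the island.
4. captain B crosses ← the mainland.
5. captain B and crew B cross → the island.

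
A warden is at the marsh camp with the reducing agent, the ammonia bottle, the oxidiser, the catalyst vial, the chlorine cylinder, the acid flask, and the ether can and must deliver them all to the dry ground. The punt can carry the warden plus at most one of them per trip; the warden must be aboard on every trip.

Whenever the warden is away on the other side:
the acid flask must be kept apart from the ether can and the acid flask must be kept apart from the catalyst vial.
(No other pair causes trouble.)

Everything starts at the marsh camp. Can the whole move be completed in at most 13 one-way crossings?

Counting alone: the warden can take at most 1 across per trip to the dry ground, so moving all 7 needs at least 7 loaded trips out, with a return between consecutive ones — at least 13 crossings.
The safety rule pushes this higher. Following every safe sequence of crossings, the most of the 7 that can be at the dry ground as the punt arrives there on crossing 13 is 6 — never all 7.
So the move cannot be finished within 13 crossings. (The shortest complete plan takes 15:)
1. Warden goes to the dry ground with the acid flask.
2. Warden goes back to the marsh camp alone.
3. Warden goes to the dry ground with the reducing agent.
4. Warden goes back to the marsh camp alone.
5. Warden goes to the dry ground with the ammonia bottle.
6. Warden goes back to the marsh camp alone.
7. Warden goes to the dry ground with the oxidiser.
8. Warden goes back to the marsh camp alone.
9. Warden goes to the dry ground with the catalyst vial.
10. Warden goes back to the marsh camp with the acid flask.
11. Warden goes to the dry ground with the ether can.
12. Warden goes back to the marsh camp alone.
13. Warden goes to the dry ground with the chlorine cylinder.
14. Warden goes back to the marsh camp alone.
15. Warden goes to the dry ground with the acid flask.

No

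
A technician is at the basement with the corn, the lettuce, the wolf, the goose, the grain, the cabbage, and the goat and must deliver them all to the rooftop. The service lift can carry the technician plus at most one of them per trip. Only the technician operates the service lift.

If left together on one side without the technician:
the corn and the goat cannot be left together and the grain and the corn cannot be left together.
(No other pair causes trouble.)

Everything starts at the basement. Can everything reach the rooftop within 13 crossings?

Counting alone: the technician can take at most 1 across per trip to the rooftop, so moving all 7 needs at least 7 loaded trips out, with a return between consecutive ones — at least 13 crossings.
The safety rule pushes this higher. Following every safe sequence of crossings, the most of the 7 that can be at the rooftop as the service lift arrives there on crossing 13 is 6 — never all 7.
So the move cannot be finished within 13 crossings. (The shortest complete plan takes 15:)
1. Technician goes to the rooftop with the corn.
2. Technician goes back to the basement alone.
3. Technician goes to the rooftop with the lettuce.
4. Technician goes back to the basement alone.
5. Technician goes to the rooftop with the wolf.
6. Technician goes back to the basement alone.
7. Technician goes to the rooftop with the goose.
8. Technician goes back to the basement alone.
9. Technician goes to the rooftop with the grain.
10. Technician goes back to the basement with the corn.
11. Technician goes to the rooftop with the goat.
12. Technician goes back to the basement alone.
13. Technician goes to the rooftop with the cabbage.
14. Technician goes back to the basement alone.
15. Technician goes to the rooftop with the corn.

No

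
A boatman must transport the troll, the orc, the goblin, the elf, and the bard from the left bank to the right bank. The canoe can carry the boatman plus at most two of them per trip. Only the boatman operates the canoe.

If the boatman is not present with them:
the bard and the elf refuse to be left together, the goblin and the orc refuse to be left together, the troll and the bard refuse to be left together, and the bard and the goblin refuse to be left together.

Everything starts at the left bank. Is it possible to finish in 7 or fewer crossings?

Yes — this plan uses 5 crossings (≤ 7):
1. Boatman goes to the right bank with the bard and the orc.  [the left bank: the elf, the goblin, the troll | the right bank: the bard, the orc]
2. Boatman goes back to the left bank alone.  [the left bank: the elf, the goblin, the troll | the right bank: the bard, the orc]
3. Boatman goes to the right bank with the elf and the troll.  [the left bank: the goblin | the right bank: the bard, the elf, the orc, the troll]
4. Boatman goes back to the left bank with the bard.  [the left bank: the bard, the goblin | the right bank: the elf, the orc, the troll]
5. Boatman goes to the right bank with the bard and the goblin.  [the left bank: — | the right bank: the bard, the elf, the goblin, the orc, the troll]

Yes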